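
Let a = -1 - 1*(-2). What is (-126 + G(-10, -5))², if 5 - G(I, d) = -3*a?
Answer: 13924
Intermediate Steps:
a = 1 (a = -1 + 2 = 1)
G(I, d) = 8 (G(I, d) = 5 - (-3) = 5 - 1*(-3) = 5 + 3 = 8)
(-126 + G(-10, -5))² = (-126 + 8)² = (-118)² = 13924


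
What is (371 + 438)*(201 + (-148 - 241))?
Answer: -152092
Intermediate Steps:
(371 + 438)*(201 + (-148 - 241)) = 809*(201 - 389) = 809*(-188) = -152092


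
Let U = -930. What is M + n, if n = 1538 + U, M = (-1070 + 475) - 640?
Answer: -627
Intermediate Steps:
M = -1235 (M = -595 - 640 = -1235)
n = 608 (n = 1538 - 930 = 608)
M + n = -1235 + 608 = -627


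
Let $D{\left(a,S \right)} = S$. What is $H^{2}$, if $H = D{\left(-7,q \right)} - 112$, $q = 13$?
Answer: $9801$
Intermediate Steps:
$H = -99$ ($H = 13 - 112 = -99$)
$H^{2} = \left(-99\right)^{2} = 9801$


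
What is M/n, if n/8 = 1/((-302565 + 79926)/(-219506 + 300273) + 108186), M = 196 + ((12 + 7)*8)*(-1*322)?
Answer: -106485570212301/161534 ≈ -6.5921e+8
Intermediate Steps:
M = -48748 (M = 196 + (19*8)*(-322) = 196 + 152*(-322) = 196 - 48944 = -48748)
n = 646136/8737636023 (n = 8/((-302565 + 79926)/(-219506 + 300273) + 108186) = 8/(-222639/80767 + 108186) = 8/(8737636023/80767) = 8*(80767/8737636023) = 646136/8737636023 ≈ 7.3949e-5)
M/n = -48748/646136/8737636023 = -48748*8737636023/646136 = -106485570212301/161534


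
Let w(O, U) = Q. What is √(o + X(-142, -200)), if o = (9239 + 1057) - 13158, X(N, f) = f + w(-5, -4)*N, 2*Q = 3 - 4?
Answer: I*√2991 ≈ 54.69*I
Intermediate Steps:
Q = -½ (Q = (3 - 4)/2 = (½)*(-1) = -½ ≈ -0.50000)
w(O, U) = -½
X(N, f) = f - N/2
o = -2862 (o = 10296 - 13158 = -2862)
√(o + X(-142, -200)) = √(-2862 + (-200 - ½*(-142))) = √(-2862 + (-200 + 71)) = √(-2862 - 129) = √(-2991) = I*√2991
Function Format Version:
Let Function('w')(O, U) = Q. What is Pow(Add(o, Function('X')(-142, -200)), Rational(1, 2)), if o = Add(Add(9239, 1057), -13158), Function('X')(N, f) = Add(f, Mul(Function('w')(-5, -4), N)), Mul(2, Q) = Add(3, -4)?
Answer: Mul(I, Pow(2991, Rational(1, 2))) ≈ Mul(54.690, I)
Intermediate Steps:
Q = Rational(-1, 2) (Q = Mul(Rational(1, 2), Add(3, -4)) = Mul(Rational(1, 2), -1) = Rational(-1, 2) ≈ -0.50000)
Function('w')(O, U) = Rational(-1, 2)
Function('X')(N, f) = Add(f, Mul(Rational(-1, 2), N))
o = -2862 (o = Add(10296, -13158) = -2862)
Pow(Add(o, Function('X')(-142, -200)), Rational(1, 2)) = Pow(Add(-2862, Add(-200, Mul(Rational(-1, 2), -142))), Rational(1, 2)) = Pow(Add(-2862, Add(-200, 71)), Rational(1, 2)) = Pow(Add(-2862, -129), Rational(1, 2)) = Pow(-2991, Rational(1, 2)) = Mul(I, Pow(2991, Rational(1, 2)))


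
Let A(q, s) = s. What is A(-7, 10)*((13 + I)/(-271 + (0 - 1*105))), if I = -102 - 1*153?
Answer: 605/94 ≈ 6.4362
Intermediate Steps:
I = -255 (I = -102 - 153 = -255)
A(-7, 10)*((13 + I)/(-271 + (0 - 1*105))) = 10*((13 - 255)/(-271 + (0 - 1*105))) = 10*(-242/(-271 + (0 - 105))) = 10*(-242/(-271 - 105)) = 10*(-242/(-376)) = 10*(-242*(-1/376)) = 10*(121/188) = 605/94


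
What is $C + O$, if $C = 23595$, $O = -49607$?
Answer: $-26012$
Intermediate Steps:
$C + O = 23595 - 49607 = -26012$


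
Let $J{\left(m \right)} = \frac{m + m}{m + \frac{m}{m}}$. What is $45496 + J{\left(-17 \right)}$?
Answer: $\frac{363985}{8} \approx 45498.0$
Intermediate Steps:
$J{\left(m \right)} = \frac{2 m}{1 + m}$ ($J{\left(m \right)} = \frac{2 m}{m + 1} = \frac{2 m}{1 + m}$)
$45496 + J{\left(-17 \right)} = 45496 + 2 \left(-17\right) \frac{1}{1 - 17} = 45496 + 2 \left(-17\right) \frac{1}{-16} = 45496 + 2 \left(-17\right) \left(- \frac{1}{16}\right) = 45496 + \frac{17}{8} = \frac{363985}{8}$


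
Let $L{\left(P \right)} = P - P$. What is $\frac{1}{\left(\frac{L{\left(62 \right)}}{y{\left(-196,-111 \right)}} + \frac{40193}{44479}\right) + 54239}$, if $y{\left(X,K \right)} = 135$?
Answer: $\frac{44479}{2412536674} \approx 1.8437 \cdot 10^{-5}$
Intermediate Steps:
$L{\left(P \right)} = 0$
$\frac{1}{\left(\frac{L{\left(62 \right)}}{y{\left(-196,-111 \right)}} + \frac{40193}{44479}\right) + 54239} = \frac{1}{\left(\frac{0}{135} + \frac{40193}{44479}\right) + 54239} = \frac{1}{\left(0 \cdot \frac{1}{135} + 40193 \cdot \frac{1}{44479}\right) + 54239} = \frac{1}{\left(0 + \frac{40193}{44479}\right) + 54239} = \frac{1}{\frac{40193}{44479} + 54239} = \frac{1}{\frac{2412536674}{44479}} = \frac{44479}{2412536674}$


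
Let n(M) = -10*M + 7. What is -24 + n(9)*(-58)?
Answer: 4790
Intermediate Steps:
n(M) = 7 - 10*M
-24 + n(9)*(-58) = -24 + (7 - 10*9)*(-58) = -24 + (7 - 90)*(-58) = -24 - 83*(-58) = -24 + 4814 = 4790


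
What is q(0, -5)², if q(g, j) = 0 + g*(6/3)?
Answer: 0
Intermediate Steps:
q(g, j) = 2*g (q(g, j) = 0 + g*(6*(⅓)) = 0 + g*2 = 0 + 2*g = 2*g)
q(0, -5)² = (2*0)² = 0² = 0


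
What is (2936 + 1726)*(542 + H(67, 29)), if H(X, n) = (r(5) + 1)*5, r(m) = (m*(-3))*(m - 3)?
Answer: 1850814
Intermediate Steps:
r(m) = -3*m*(-3 + m) (r(m) = (-3*m)*(-3 + m) = -3*m*(-3 + m))
H(X, n) = -145 (H(X, n) = (3*5*(3 - 1*5) + 1)*5 = (3*5*(3 - 5) + 1)*5 = (3*5*(-2) + 1)*5 = (-30 + 1)*5 = -29*5 = -145)
(2936 + 1726)*(542 + H(67, 29)) = (2936 + 1726)*(542 - 145) = 4662*397 = 1850814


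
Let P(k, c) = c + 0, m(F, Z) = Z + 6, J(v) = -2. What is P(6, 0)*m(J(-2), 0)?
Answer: 0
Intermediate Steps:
m(F, Z) = 6 + Z
P(k, c) = c
P(6, 0)*m(J(-2), 0) = 0*(6 + 0) = 0*6 = 0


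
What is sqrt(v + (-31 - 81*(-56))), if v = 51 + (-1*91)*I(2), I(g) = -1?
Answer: sqrt(4647) ≈ 68.169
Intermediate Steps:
v = 142 (v = 51 - 1*91*(-1) = 51 - 91*(-1) = 51 + 91 = 142)
sqrt(v + (-31 - 81*(-56))) = sqrt(142 + (-31 - 81*(-56))) = sqrt(142 + (-31 + 4536)) = sqrt(142 + 4505) = sqrt(4647)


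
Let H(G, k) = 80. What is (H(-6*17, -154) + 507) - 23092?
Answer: -22505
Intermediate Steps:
(H(-6*17, -154) + 507) - 23092 = (80 + 507) - 23092 = 587 - 23092 = -22505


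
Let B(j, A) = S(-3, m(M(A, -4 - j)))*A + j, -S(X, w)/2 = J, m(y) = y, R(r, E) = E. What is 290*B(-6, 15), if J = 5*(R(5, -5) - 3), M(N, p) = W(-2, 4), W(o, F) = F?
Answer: 346260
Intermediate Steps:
M(N, p) = 4
J = -40 (J = 5*(-5 - 3) = 5*(-8) = -40)
S(X, w) = 80 (S(X, w) = -2*(-40) = 80)
B(j, A) = j + 80*A (B(j, A) = 80*A + j = j + 80*A)
290*B(-6, 15) = 290*(-6 + 80*15) = 290*(-6 + 1200) = 290*1194 = 346260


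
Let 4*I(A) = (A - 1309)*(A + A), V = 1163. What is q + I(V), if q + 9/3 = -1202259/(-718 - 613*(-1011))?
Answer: -52557662809/619025 ≈ -84904.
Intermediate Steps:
I(A) = A*(-1309 + A)/2 (I(A) = ((A - 1309)*(A + A))/4 = ((-1309 + A)*(2*A))/4 = (2*A*(-1309 + A))/4 = A*(-1309 + A)/2)
q = -3059334/619025 (q = -3 - 1202259/(-718 - 613*(-1011)) = -3 - 1202259/(-718 + 619743) = -3 - 1202259/619025 = -3059334/619025 ≈ -4.9422)
q + I(V) = -3059334/619025 + (½)*1163*(-1309 + 1163) = -3059334/619025 + (½)*1163*(-146) = -3059334/619025 - 84899 = -52557662809/619025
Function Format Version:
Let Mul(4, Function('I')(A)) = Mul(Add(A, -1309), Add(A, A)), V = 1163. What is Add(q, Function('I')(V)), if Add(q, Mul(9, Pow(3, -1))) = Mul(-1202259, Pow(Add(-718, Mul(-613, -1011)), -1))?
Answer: Rational(-52557662809, 619025) ≈ -84904.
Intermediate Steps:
Function('I')(A) = Mul(Rational(1, 2), A, Add(-1309, A)) (Function('I')(A) = Mul(Rational(1, 4), Mul(Add(A, -1309), Add(A, A))) = Mul(Rational(1, 4), Mul(Add(-1309, A), Mul(2, A))) = Mul(Rational(1, 4), Mul(2, A, Add(-1309, A))) = Mul(Rational(1, 2), A, Add(-1309, A)))
q = Rational(-3059334, 619025) (q = Add(-3, Mul(-1202259, Pow(Add(-718, Mul(-613, -1011)), -1))) = Add(-3, Mul(-1202259, Pow(Add(-718, 619743), -1))) = Add(-3, Mul(-1202259, Pow(619025, -1))) = Add(-3, Mul(-1202259, Rational(1, 619025))) = Add(-3, Rational(-1202259, 619025)) = Rational(-3059334, 619025) ≈ -4.9422)
Add(q, Function('I')(V)) = Add(Rational(-3059334, 619025), Mul(Rational(1, 2), 1163, Add(-1309, 1163))) = Add(Rational(-3059334, 619025), Mul(Rational(1, 2), 1163, -146)) = Add(Rational(-3059334, 619025), -84899) = Rational(-52557662809, 619025)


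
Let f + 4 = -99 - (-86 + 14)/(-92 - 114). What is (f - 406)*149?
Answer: -7816987/103 ≈ -75893.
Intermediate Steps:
f = -10645/103 (f = -4 + (-99 - (-86 + 14)/(-92 - 114)) = -4 + (-99 - (-72)/(-206)) = -4 + (-99 - (-72)*(-1)/206) = -4 + (-99 - 1*36/103) = -4 + (-99 - 36/103) = -4 - 10233/103 = -10645/103 ≈ -103.35)
(f - 406)*149 = (-10645/103 - 406)*149 = -52463/103*149 = -7816987/103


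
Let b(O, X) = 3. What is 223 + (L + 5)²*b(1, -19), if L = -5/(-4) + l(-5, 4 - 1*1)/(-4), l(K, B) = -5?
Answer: 1567/4 ≈ 391.75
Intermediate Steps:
L = 5/2 (L = -5/(-4) - 5/(-4) = -5*(-¼) - 5*(-¼) = 5/4 + 5/4 = 5/2 ≈ 2.5000)
223 + (L + 5)²*b(1, -19) = 223 + (5/2 + 5)²*3 = 223 + (15/2)²*3 = 223 + (225/4)*3 = 223 + 675/4 = 1567/4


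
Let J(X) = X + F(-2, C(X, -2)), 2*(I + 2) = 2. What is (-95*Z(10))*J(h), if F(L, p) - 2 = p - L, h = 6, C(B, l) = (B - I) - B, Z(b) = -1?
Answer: 1045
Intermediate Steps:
I = -1 (I = -2 + (½)*2 = -2 + 1 = -1)
C(B, l) = 1 (C(B, l) = (B - 1*(-1)) - B = (B + 1) - B = (1 + B) - B = 1)
F(L, p) = 2 + p - L (F(L, p) = 2 + (p - L) = 2 + p - L)
J(X) = 5 + X (J(X) = X + (2 + 1 - 1*(-2)) = X + (2 + 1 + 2) = X + 5 = 5 + X)
(-95*Z(10))*J(h) = (-95*(-1))*(5 + 6) = 95*11 = 1045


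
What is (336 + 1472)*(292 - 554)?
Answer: -473696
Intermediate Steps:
(336 + 1472)*(292 - 554) = 1808*(-262) = -473696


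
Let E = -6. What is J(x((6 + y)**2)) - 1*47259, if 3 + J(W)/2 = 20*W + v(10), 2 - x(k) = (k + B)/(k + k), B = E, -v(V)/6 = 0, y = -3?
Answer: -141575/3 ≈ -47192.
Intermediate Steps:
v(V) = 0 (v(V) = -6*0 = 0)
B = -6
x(k) = 2 - (-6 + k)/(2*k) (x(k) = 2 - (k - 6)/(k + k) = 2 - (-6 + k)/(2*k))
J(W) = -6 + 40*W (J(W) = -6 + 2*(20*W + 0) = -6 + 2*(20*W) = -6 + 40*W)
J(x((6 + y)**2)) - 1*47259 = (-6 + 40*(3/2 + 3/((6 - 3)**2))) - 1*47259 = (-6 + 40*(3/2 + 3/(3**2))) - 47259 = (-6 + 40*(3/2 + 3/9)) - 47259 = (-6 + 40*(3/2 + 3*(1/9))) - 47259 = (-6 + 40*(3/2 + 1/3)) - 47259 = (-6 + 40*(11/6)) - 47259 = (-6 + 220/3) - 47259 = 202/3 - 47259 = -141575/3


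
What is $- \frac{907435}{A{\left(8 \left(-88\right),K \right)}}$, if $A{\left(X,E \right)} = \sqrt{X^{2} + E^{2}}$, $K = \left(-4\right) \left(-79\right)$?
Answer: $- \frac{907435 \sqrt{37217}}{148868} \approx -1175.9$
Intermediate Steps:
$K = 316$
$A{\left(X,E \right)} = \sqrt{E^{2} + X^{2}}$
$- \frac{907435}{A{\left(8 \left(-88\right),K \right)}} = - \frac{907435}{\sqrt{316^{2} + \left(8 \left(-88\right)\right)^{2}}} = - \frac{907435}{\sqrt{99856 + \left(-704\right)^{2}}} = - \frac{907435}{\sqrt{99856 + 495616}} = - \frac{907435}{\sqrt{595472}} = - \frac{907435}{4 \sqrt{37217}} = - 907435 \frac{\sqrt{37217}}{148868} = - \frac{907435 \sqrt{37217}}{148868}$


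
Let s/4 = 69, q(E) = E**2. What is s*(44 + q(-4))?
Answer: 16560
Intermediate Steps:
s = 276 (s = 4*69 = 276)
s*(44 + q(-4)) = 276*(44 + (-4)**2) = 276*(44 + 16) = 276*60 = 16560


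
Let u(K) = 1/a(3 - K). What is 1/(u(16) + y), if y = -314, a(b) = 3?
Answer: -3/941 ≈ -0.0031881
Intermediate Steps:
u(K) = ⅓ (u(K) = 1/3 = ⅓)
1/(u(16) + y) = 1/(⅓ - 314) = 1/(-941/3) = -3/941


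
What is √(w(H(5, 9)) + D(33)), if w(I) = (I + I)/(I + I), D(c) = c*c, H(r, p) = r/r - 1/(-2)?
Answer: √1090 ≈ 33.015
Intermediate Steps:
H(r, p) = 3/2 (H(r, p) = 1 - 1*(-½) = 1 + ½ = 3/2)
D(c) = c²
w(I) = 1 (w(I) = (2*I)/((2*I)) = (2*I)*(1/(2*I)) = 1)
√(w(H(5, 9)) + D(33)) = √(1 + 33²) = √(1 + 1089) = √1090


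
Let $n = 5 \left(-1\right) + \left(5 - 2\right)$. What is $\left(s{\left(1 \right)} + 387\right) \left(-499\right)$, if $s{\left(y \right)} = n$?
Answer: $-192115$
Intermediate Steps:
$n = -2$ ($n = -5 + \left(5 - 2\right) = -5 + 3 = -2$)
$s{\left(y \right)} = -2$
$\left(s{\left(1 \right)} + 387\right) \left(-499\right) = \left(-2 + 387\right) \left(-499\right) = 385 \left(-499\right) = -192115$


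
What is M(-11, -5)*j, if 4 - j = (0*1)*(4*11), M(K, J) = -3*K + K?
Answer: 88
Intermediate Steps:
M(K, J) = -2*K
j = 4 (j = 4 - 0*1*4*11 = 4 - 0*44 = 4 - 1*0 = 4 + 0 = 4)
M(-11, -5)*j = -2*(-11)*4 = 22*4 = 88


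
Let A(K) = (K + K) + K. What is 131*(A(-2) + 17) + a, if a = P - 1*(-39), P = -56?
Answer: 1424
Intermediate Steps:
A(K) = 3*K (A(K) = 2*K + K = 3*K)
a = -17 (a = -56 - 1*(-39) = -56 + 39 = -17)
131*(A(-2) + 17) + a = 131*(3*(-2) + 17) - 17 = 131*(-6 + 17) - 17 = 131*11 - 17 = 1441 - 17 = 1424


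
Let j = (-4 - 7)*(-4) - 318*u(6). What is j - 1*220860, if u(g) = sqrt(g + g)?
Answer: -220816 - 636*sqrt(3) ≈ -2.2192e+5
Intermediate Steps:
u(g) = sqrt(2)*sqrt(g) (u(g) = sqrt(2*g) = sqrt(2)*sqrt(g))
j = 44 - 636*sqrt(3) (j = (-4 - 7)*(-4) - 318*sqrt(2)*sqrt(6) = -11*(-4) - 636*sqrt(3) = 44 - 636*sqrt(3) ≈ -1057.6)
j - 1*220860 = (44 - 636*sqrt(3)) - 1*220860 = (44 - 636*sqrt(3)) - 220860 = -220816 - 636*sqrt(3)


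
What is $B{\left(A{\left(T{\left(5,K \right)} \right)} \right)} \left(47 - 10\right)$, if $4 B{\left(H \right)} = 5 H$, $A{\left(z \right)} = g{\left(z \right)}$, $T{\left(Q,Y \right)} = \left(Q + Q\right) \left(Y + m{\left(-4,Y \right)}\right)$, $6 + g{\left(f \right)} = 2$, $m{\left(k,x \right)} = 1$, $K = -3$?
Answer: $-185$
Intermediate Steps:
$g{\left(f \right)} = -4$ ($g{\left(f \right)} = -6 + 2 = -4$)
$T{\left(Q,Y \right)} = 2 Q \left(1 + Y\right)$ ($T{\left(Q,Y \right)} = \left(Q + Q\right) \left(Y + 1\right) = 2 Q \left(1 + Y\right)$)
$A{\left(z \right)} = -4$
$B{\left(H \right)} = \frac{5 H}{4}$
$B{\left(A{\left(T{\left(5,K \right)} \right)} \right)} \left(47 - 10\right) = \frac{5}{4} \left(-4\right) \left(47 - 10\right) = \left(-5\right) 37 = -185$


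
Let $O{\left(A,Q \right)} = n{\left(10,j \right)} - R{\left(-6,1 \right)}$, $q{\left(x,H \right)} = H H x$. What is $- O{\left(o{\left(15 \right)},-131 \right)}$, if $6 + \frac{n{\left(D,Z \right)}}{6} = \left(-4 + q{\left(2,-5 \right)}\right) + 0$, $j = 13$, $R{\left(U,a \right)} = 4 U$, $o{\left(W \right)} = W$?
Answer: $-264$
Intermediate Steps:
$q{\left(x,H \right)} = x H^{2}$ ($q{\left(x,H \right)} = H^{2} x = x H^{2}$)
$n{\left(D,Z \right)} = 240$ ($n{\left(D,Z \right)} = -36 + 6 \left(\left(-4 + 2 \left(-5\right)^{2}\right) + 0\right) = -36 + 6 \left(\left(-4 + 2 \cdot 25\right) + 0\right) = -36 + 6 \left(\left(-4 + 50\right) + 0\right) = -36 + 6 \left(46 + 0\right) = -36 + 6 \cdot 46 = -36 + 276 = 240$)
$O{\left(A,Q \right)} = 264$ ($O{\left(A,Q \right)} = 240 - 4 \left(-6\right) = 240 - -24 = 240 + 24 = 264$)
$- O{\left(o{\left(15 \right)},-131 \right)} = \left(-1\right) 264 = -264$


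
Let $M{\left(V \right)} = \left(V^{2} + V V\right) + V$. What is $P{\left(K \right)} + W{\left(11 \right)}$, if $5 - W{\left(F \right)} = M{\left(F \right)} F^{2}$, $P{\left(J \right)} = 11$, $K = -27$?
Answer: $-30597$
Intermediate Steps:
$M{\left(V \right)} = V + 2 V^{2}$ ($M{\left(V \right)} = \left(V^{2} + V^{2}\right) + V = 2 V^{2} + V = V + 2 V^{2}$)
$W{\left(F \right)} = 5 - F^{3} \left(1 + 2 F\right)$ ($W{\left(F \right)} = 5 - F \left(1 + 2 F\right) F^{2} = 5 - F^{3} \left(1 + 2 F\right)$)
$P{\left(K \right)} + W{\left(11 \right)} = 11 - \left(1326 + 29282\right) = 11 - 30608 = -30597$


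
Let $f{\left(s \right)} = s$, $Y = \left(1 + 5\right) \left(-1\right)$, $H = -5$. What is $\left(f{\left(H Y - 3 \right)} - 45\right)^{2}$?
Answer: $324$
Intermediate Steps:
$Y = -6$ ($Y = 6 \left(-1\right) = -6$)
$\left(f{\left(H Y - 3 \right)} - 45\right)^{2} = \left(\left(\left(-5\right) \left(-6\right) - 3\right) - 45\right)^{2} = \left(\left(30 - 3\right) - 45\right)^{2} = \left(27 - 45\right)^{2} = \left(-18\right)^{2} = 324$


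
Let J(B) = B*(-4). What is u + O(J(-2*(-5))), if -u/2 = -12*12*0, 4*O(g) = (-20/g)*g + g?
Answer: -15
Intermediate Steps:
J(B) = -4*B
O(g) = -5 + g/4 (O(g) = ((-20/g)*g + g)/4 = (-20 + g)/4 = -5 + g/4)
u = 0 (u = -2*(-12*12)*0 = -(-288)*0 = -2*0 = 0)
u + O(J(-2*(-5))) = 0 + (-5 + (-(-8)*(-5))/4) = 0 + (-5 + (-4*10)/4) = 0 + (-5 + (1/4)*(-40)) = 0 + (-5 - 10) = 0 - 15 = -15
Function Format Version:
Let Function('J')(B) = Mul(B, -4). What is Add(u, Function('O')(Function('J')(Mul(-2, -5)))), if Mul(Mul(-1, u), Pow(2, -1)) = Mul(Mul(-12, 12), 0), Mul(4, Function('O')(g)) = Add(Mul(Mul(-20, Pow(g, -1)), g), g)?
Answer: -15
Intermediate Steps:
Function('J')(B) = Mul(-4, B)
Function('O')(g) = Add(-5, Mul(Rational(1, 4), g)) (Function('O')(g) = Mul(Rational(1, 4), Add(Mul(Mul(-20, Pow(g, -1)), g), g)) = Mul(Rational(1, 4), Add(-20, g)) = Add(-5, Mul(Rational(1, 4), g)))
u = 0 (u = Mul(-2, Mul(Mul(-12, 12), 0)) = Mul(-2, Mul(-144, 0)) = Mul(-2, 0) = 0)
Add(u, Function('O')(Function('J')(Mul(-2, -5)))) = Add(0, Add(-5, Mul(Rational(1, 4), Mul(-4, Mul(-2, -5))))) = Add(0, Add(-5, Mul(Rational(1, 4), Mul(-4, 10)))) = Add(0, Add(-5, Mul(Rational(1, 4), -40))) = Add(0, Add(-5, -10)) = Add(0, -15) = -15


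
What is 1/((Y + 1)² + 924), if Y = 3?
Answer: 1/940 ≈ 0.0010638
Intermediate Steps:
1/((Y + 1)² + 924) = 1/((3 + 1)² + 924) = 1/(4² + 924) = 1/(16 + 924) = 1/940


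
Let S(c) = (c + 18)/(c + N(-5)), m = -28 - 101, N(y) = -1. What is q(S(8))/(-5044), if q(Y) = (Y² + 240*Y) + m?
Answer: -38035/247156 ≈ -0.15389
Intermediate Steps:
m = -129
S(c) = (18 + c)/(-1 + c) (S(c) = (c + 18)/(c - 1) = (18 + c)/(-1 + c))
q(Y) = -129 + Y² + 240*Y (q(Y) = (Y² + 240*Y) - 129 = -129 + Y² + 240*Y)
q(S(8))/(-5044) = (-129 + ((18 + 8)/(-1 + 8))² + 240*((18 + 8)/(-1 + 8)))/(-5044) = (-129 + (26/7)² + 240*(26/7))*(-1/5044) = (-129 + 676/49 + 6240/7)*(-1/5044) = (38035/49)*(-1/5044) = -38035/247156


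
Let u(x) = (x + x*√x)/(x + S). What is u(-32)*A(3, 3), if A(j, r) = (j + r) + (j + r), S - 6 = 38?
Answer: -32 - 128*I*√2 ≈ -32.0 - 181.02*I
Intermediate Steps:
S = 44 (S = 6 + 38 = 44)
u(x) = (x + x^(3/2))/(44 + x) (u(x) = (x + x*√x)/(x + 44) = (x + x^(3/2))/(44 + x))
A(j, r) = 2*j + 2*r
u(-32)*A(3, 3) = ((-32 + (-32)^(3/2))/(44 - 32))*(2*3 + 2*3) = ((-32 - 128*I*√2)/12)*(6 + 6) = ((-32 - 128*I*√2)/12)*12 = (-8/3 - 32*I*√2/3)*12 = -32 - 128*I*√2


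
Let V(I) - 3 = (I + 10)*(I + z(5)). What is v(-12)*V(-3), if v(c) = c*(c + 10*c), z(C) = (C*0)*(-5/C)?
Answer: -28512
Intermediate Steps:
z(C) = 0 (z(C) = 0*(-5/C) = 0)
V(I) = 3 + I*(10 + I) (V(I) = 3 + (I + 10)*(I + 0) = 3 + (10 + I)*I = 3 + I*(10 + I))
v(c) = 11*c² (v(c) = c*(11*c) = 11*c²)
v(-12)*V(-3) = (11*(-12)²)*(3 + (-3)² + 10*(-3)) = (11*144)*(3 + 9 - 30) = 1584*(-18) = -28512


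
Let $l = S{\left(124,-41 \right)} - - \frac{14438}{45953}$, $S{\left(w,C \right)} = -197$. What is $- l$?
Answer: $\frac{9038303}{45953} \approx 196.69$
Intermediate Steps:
$l = - \frac{9038303}{45953}$ ($l = -197 - - \frac{14438}{45953} = -197 + \frac{14438}{45953} = - \frac{9038303}{45953} \approx -196.69$)
$- l = \left(-1\right) \left(- \frac{9038303}{45953}\right) = \frac{9038303}{45953}$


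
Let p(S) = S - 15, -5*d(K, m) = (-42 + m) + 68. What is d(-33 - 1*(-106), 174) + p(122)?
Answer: 67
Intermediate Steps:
d(K, m) = -26/5 - m/5 (d(K, m) = -((-42 + m) + 68)/5 = -(26 + m)/5 = -26/5 - m/5)
p(S) = -15 + S
d(-33 - 1*(-106), 174) + p(122) = (-26/5 - ⅕*174) + (-15 + 122) = (-26/5 - 174/5) + 107 = -40 + 107 = 67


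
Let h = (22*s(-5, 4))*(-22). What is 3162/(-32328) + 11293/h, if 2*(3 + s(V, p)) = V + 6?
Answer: 30104507/3259740 ≈ 9.2352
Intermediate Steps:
s(V, p) = V/2 (s(V, p) = -3 + (V + 6)/2 = -3 + (6 + V)/2 = -3 + (3 + V/2) = V/2)
h = 1210 (h = (22*((½)*(-5)))*(-22) = (22*(-5/2))*(-22) = -55*(-22) = 1210)
3162/(-32328) + 11293/h = 3162/(-32328) + 11293/1210 = 3162*(-1/32328) + 11293*(1/1210) = -527/5388 + 11293/1210 = 30104507/3259740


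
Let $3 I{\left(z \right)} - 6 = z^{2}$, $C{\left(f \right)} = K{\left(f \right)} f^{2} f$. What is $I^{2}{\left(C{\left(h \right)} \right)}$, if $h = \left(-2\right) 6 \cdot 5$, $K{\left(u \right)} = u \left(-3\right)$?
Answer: $253899891671042015539200000004$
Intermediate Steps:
$K{\left(u \right)} = - 3 u$
$h = -60$ ($h = \left(-12\right) 5 = -60$)
$C{\left(f \right)} = - 3 f^{4}$ ($C{\left(f \right)} = - 3 f f^{2} f = - 3 f^{3} f = - 3 f^{4}$)
$I{\left(z \right)} = 2 + \frac{z^{2}}{3}$
$I^{2}{\left(C{\left(h \right)} \right)} = \left(2 + \frac{\left(- 3 \left(-60\right)^{4}\right)^{2}}{3}\right)^{2} = \left(2 + \frac{\left(\left(-3\right) 12960000\right)^{2}}{3}\right)^{2} = \left(2 + \frac{\left(-38880000\right)^{2}}{3}\right)^{2} = \left(2 + \frac{1}{3} \cdot 1511654400000000\right)^{2} = \left(2 + 503884800000000\right)^{2} = 503884800000002^{2} = 253899891671042015539200000004$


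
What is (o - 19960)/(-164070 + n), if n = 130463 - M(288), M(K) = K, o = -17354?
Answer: 37314/33895 ≈ 1.1009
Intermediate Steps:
n = 130175 (n = 130463 - 1*288 = 130463 - 288 = 130175)
(o - 19960)/(-164070 + n) = (-17354 - 19960)/(-164070 + 130175) = -37314/(-33895) = -37314*(-1/33895) = 37314/33895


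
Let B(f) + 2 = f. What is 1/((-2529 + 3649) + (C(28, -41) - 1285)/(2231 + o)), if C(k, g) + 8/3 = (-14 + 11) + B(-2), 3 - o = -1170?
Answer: 2553/2858389 ≈ 0.00089316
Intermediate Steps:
o = 1173 (o = 3 - 1*(-1170) = 3 + 1170 = 1173)
B(f) = -2 + f
C(k, g) = -29/3 (C(k, g) = -8/3 + ((-14 + 11) + (-2 - 2)) = -8/3 + (-3 - 4) = -8/3 - 7 = -29/3)
1/((-2529 + 3649) + (C(28, -41) - 1285)/(2231 + o)) = 1/((-2529 + 3649) + (-29/3 - 1285)/(2231 + 1173)) = 1/(1120 - 3884/3/3404) = 1/(1120 - 3884/3*1/3404) = 1/(1120 - 971/2553) = 1/(2858389/2553) = 2553/2858389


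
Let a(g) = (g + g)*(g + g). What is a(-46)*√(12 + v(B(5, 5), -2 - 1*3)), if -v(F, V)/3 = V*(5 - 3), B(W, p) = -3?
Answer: 8464*√42 ≈ 54853.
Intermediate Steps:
a(g) = 4*g² (a(g) = (2*g)*(2*g) = 4*g²)
v(F, V) = -6*V (v(F, V) = -3*V*(5 - 3) = -3*V*2 = -6*V)
a(-46)*√(12 + v(B(5, 5), -2 - 1*3)) = (4*(-46)²)*√(12 - 6*(-2 - 1*3)) = (4*2116)*√(12 - 6*(-2 - 3)) = 8464*√(12 - 6*(-5)) = 8464*√(12 + 30) = 8464*√42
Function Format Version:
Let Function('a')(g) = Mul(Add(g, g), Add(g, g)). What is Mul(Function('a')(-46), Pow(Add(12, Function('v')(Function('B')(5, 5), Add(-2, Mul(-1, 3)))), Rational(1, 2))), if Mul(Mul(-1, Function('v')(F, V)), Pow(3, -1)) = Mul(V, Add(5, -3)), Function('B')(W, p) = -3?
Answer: Mul(8464, Pow(42, Rational(1, 2))) ≈ 54853.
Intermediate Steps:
Function('a')(g) = Mul(4, Pow(g, 2)) (Function('a')(g) = Mul(Mul(2, g), Mul(2, g)) = Mul(4, Pow(g, 2)))
Function('v')(F, V) = Mul(-6, V) (Function('v')(F, V) = Mul(-3, Mul(V, Add(5, -3))) = Mul(-3, Mul(V, 2)) = Mul(-3, Mul(2, V)) = Mul(-6, V))
Mul(Function('a')(-46), Pow(Add(12, Function('v')(Function('B')(5, 5), Add(-2, Mul(-1, 3)))), Rational(1, 2))) = Mul(Mul(4, Pow(-46, 2)), Pow(Add(12, Mul(-6, Add(-2, Mul(-1, 3)))), Rational(1, 2))) = Mul(Mul(4, 2116), Pow(Add(12, Mul(-6, Add(-2, -3))), Rational(1, 2))) = Mul(8464, Pow(Add(12, Mul(-6, -5)), Rational(1, 2))) = Mul(8464, Pow(Add(12, 30), Rational(1, 2))) = Mul(8464, Pow(42, Rational(1, 2)))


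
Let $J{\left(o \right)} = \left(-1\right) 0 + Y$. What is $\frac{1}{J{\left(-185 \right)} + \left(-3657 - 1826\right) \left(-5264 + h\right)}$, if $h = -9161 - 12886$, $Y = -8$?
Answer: $\frac{1}{149746205} \approx 6.678 \cdot 10^{-9}$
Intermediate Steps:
$h = -22047$ ($h = -9161 - 12886 = -22047$)
$J{\left(o \right)} = -8$ ($J{\left(o \right)} = \left(-1\right) 0 - 8 = 0 - 8 = -8$)
$\frac{1}{J{\left(-185 \right)} + \left(-3657 - 1826\right) \left(-5264 + h\right)} = \frac{1}{-8 + \left(-3657 - 1826\right) \left(-5264 - 22047\right)} = \frac{1}{-8 - -149746213} = \frac{1}{-8 + 149746213} = \frac{1}{149746205}$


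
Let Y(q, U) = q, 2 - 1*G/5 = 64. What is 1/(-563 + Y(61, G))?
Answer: -1/502 ≈ -0.0019920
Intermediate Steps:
G = -310 (G = 10 - 5*64 = 10 - 320 = -310)
1/(-563 + Y(61, G)) = 1/(-563 + 61) = 1/(-502) = -1/502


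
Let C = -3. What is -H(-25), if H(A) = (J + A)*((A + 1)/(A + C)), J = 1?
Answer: 144/7 ≈ 20.571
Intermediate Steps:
H(A) = (1 + A)**2/(-3 + A) (H(A) = (1 + A)*((A + 1)/(A - 3)) = (1 + A)*((1 + A)/(-3 + A)) = (1 + A)**2/(-3 + A))
-H(-25) = -(1 + (-25)**2 + 2*(-25))/(-3 - 25) = -(1 + 625 - 50)/(-28) = -(-1)*576/28 = -1*(-144/7) = 144/7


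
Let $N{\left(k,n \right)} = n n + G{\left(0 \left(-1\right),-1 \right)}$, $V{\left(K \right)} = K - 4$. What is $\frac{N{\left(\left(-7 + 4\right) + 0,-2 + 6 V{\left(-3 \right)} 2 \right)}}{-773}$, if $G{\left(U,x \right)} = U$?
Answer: $- \frac{7396}{773} \approx -9.5679$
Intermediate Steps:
$V{\left(K \right)} = -4 + K$
$N{\left(k,n \right)} = n^{2}$ ($N{\left(k,n \right)} = n n + 0 \left(-1\right) = n^{2} + 0 = n^{2}$)
$\frac{N{\left(\left(-7 + 4\right) + 0,-2 + 6 V{\left(-3 \right)} 2 \right)}}{-773} = \frac{\left(-2 + 6 \left(-4 - 3\right) 2\right)^{2}}{-773} = \left(-2 + 6 \left(\left(-7\right) 2\right)\right)^{2} \left(- \frac{1}{773}\right) = \left(-2 + 6 \left(-14\right)\right)^{2} \left(- \frac{1}{773}\right) = \left(-2 - 84\right)^{2} \left(- \frac{1}{773}\right) = \left(-86\right)^{2} \left(- \frac{1}{773}\right) = 7396 \left(- \frac{1}{773}\right) = - \frac{7396}{773}$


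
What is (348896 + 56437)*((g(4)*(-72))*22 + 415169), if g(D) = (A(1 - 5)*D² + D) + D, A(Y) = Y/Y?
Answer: 152872556949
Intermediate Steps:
A(Y) = 1
g(D) = D² + 2*D (g(D) = (1*D² + D) + D = (D² + D) + D = (D + D²) + D = D² + 2*D)
(348896 + 56437)*((g(4)*(-72))*22 + 415169) = (348896 + 56437)*(((4*(2 + 4))*(-72))*22 + 415169) = 405333*(((4*6)*(-72))*22 + 415169) = 405333*((24*(-72))*22 + 415169) = 405333*(-1728*22 + 415169) = 405333*(-38016 + 415169) = 405333*377153 = 152872556949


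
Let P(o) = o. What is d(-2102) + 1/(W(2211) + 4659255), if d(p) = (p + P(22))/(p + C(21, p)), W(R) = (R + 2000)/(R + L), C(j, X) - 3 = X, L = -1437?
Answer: 7501039820054/15149930107781 ≈ 0.49512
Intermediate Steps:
C(j, X) = 3 + X
W(R) = (2000 + R)/(-1437 + R) (W(R) = (R + 2000)/(R - 1437) = (2000 + R)/(-1437 + R))
d(p) = (22 + p)/(3 + 2*p) (d(p) = (p + 22)/(p + (3 + p)) = (22 + p)/(3 + 2*p))
d(-2102) + 1/(W(2211) + 4659255) = (22 - 2102)/(3 + 2*(-2102)) + 1/((2000 + 2211)/(-1437 + 2211) + 4659255) = -2080/(3 - 4204) + 1/(4211/774 + 4659255) = -2080/(-4201) + 1/((1/774)*4211 + 4659255) = -1/4201*(-2080) + 1/(4211/774 + 4659255) = 2080/4201 + 1/(3606267581/774) = 2080/4201 + 774/3606267581 = 7501039820054/15149930107781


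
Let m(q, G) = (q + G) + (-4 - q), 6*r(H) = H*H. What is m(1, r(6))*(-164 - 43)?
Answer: -414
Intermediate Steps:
r(H) = H**2/6 (r(H) = (H*H)/6 = H**2/6)
m(q, G) = -4 + G (m(q, G) = (G + q) + (-4 - q) = -4 + G)
m(1, r(6))*(-164 - 43) = (-4 + (1/6)*6**2)*(-164 - 43) = (-4 + (1/6)*36)*(-207) = (-4 + 6)*(-207) = 2*(-207) = -414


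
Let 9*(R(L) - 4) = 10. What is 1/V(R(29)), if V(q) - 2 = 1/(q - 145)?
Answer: 1259/2509 ≈ 0.50179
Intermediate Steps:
R(L) = 46/9 (R(L) = 4 + (⅑)*10 = 4 + 10/9 = 46/9)
V(q) = 2 + 1/(-145 + q) (V(q) = 2 + 1/(q - 145) = 2 + 1/(-145 + q))
1/V(R(29)) = 1/((-289 + 2*(46/9))/(-145 + 46/9)) = 1/((-289 + 92/9)/(-1259/9)) = 1/(-9/1259*(-2509/9)) = 1/(2509/1259) = 1259/2509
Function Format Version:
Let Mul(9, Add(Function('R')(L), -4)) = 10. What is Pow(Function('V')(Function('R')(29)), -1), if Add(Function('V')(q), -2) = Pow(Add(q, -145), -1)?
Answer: Rational(1259, 2509) ≈ 0.50179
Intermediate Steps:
Function('R')(L) = Rational(46, 9) (Function('R')(L) = Add(4, Mul(Rational(1, 9), 10)) = Add(4, Rational(10, 9)) = Rational(46, 9))
Function('V')(q) = Add(2, Pow(Add(-145, q), -1)) (Function('V')(q) = Add(2, Pow(Add(q, -145), -1)) = Add(2, Pow(Add(-145, q), -1)))
Pow(Function('V')(Function('R')(29)), -1) = Pow(Mul(Pow(Add(-145, Rational(46, 9)), -1), Add(-289, Mul(2, Rational(46, 9)))), -1) = Pow(Mul(Pow(Rational(-1259, 9), -1), Add(-289, Rational(92, 9))), -1) = Pow(Mul(Rational(-9, 1259), Rational(-2509, 9)), -1) = Pow(Rational(2509, 1259), -1) = Rational(1259, 2509)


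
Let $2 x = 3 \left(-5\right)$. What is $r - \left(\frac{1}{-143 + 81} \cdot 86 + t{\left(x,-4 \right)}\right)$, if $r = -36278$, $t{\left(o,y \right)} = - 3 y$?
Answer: $- \frac{1124947}{31} \approx -36289.0$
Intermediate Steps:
$x = - \frac{15}{2}$ ($x = \frac{3 \left(-5\right)}{2} = \frac{1}{2} \left(-15\right) = - \frac{15}{2} \approx -7.5$)
$r - \left(\frac{1}{-143 + 81} \cdot 86 + t{\left(x,-4 \right)}\right) = -36278 - \left(\frac{1}{-143 + 81} \cdot 86 - -12\right) = -36278 - \left(\frac{1}{-62} \cdot 86 + 12\right) = -36278 - \left(\left(- \frac{1}{62}\right) 86 + 12\right) = -36278 - \left(- \frac{43}{31} + 12\right) = -36278 - \frac{329}{31} = - \frac{1124947}{31}$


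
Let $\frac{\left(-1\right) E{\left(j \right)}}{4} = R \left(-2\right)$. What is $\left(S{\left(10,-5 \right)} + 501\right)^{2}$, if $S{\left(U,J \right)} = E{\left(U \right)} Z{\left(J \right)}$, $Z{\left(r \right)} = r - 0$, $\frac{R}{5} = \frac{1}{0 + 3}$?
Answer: $\frac{1697809}{9} \approx 1.8865 \cdot 10^{5}$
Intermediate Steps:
$R = \frac{5}{3}$ ($R = \frac{5}{0 + 3} = \frac{5}{3} \approx 1.6667$)
$E{\left(j \right)} = \frac{40}{3}$ ($E{\left(j \right)} = - 4 \cdot \frac{5}{3} \left(-2\right) = \left(-4\right) \left(- \frac{10}{3}\right) = \frac{40}{3}$)
$Z{\left(r \right)} = r$ ($Z{\left(r \right)} = r + 0 = r$)
$S{\left(U,J \right)} = \frac{40 J}{3}$
$\left(S{\left(10,-5 \right)} + 501\right)^{2} = \left(\frac{40}{3} \left(-5\right) + 501\right)^{2} = \left(- \frac{200}{3} + 501\right)^{2} = \left(\frac{1303}{3}\right)^{2} = \frac{1697809}{9}$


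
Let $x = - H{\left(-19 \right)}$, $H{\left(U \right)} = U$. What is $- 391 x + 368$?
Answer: $-7061$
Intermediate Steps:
$x = 19$ ($x = \left(-1\right) \left(-19\right) = 19$)
$- 391 x + 368 = \left(-391\right) 19 + 368 = -7429 + 368 = -7061$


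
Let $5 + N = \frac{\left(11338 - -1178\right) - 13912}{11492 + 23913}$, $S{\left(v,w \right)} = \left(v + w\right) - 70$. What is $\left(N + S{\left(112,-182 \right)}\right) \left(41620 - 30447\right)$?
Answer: $- \frac{57374706933}{35405} \approx -1.6205 \cdot 10^{6}$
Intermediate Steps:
$S{\left(v,w \right)} = -70 + v + w$
$N = - \frac{178421}{35405}$ ($N = -5 + \frac{\left(11338 - -1178\right) - 13912}{11492 + 23913} = -5 + \frac{\left(11338 + 1178\right) - 13912}{35405} = -5 + \left(12516 - 13912\right) \frac{1}{35405} = -5 - \frac{1396}{35405} = - \frac{178421}{35405} \approx -5.0394$)
$\left(N + S{\left(112,-182 \right)}\right) \left(41620 - 30447\right) = \left(- \frac{178421}{35405} - 140\right) \left(41620 - 30447\right) = \left(- \frac{178421}{35405} - 140\right) 11173 = \left(- \frac{5135121}{35405}\right) 11173 = - \frac{57374706933}{35405}$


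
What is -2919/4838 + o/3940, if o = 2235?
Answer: -68793/1906172 ≈ -0.036090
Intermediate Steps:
-2919/4838 + o/3940 = -2919/4838 + 2235/3940 = -2919*1/4838 + 2235*(1/3940) = -2919/4838 + 447/788 = -68793/1906172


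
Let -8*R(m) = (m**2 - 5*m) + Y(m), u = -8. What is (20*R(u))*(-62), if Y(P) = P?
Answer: 14880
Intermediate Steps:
R(m) = m/2 - m**2/8 (R(m) = -((m**2 - 5*m) + m)/8 = -(m**2 - 4*m)/8 = m/2 - m**2/8)
(20*R(u))*(-62) = (20*((1/8)*(-8)*(4 - 1*(-8))))*(-62) = (20*((1/8)*(-8)*(4 + 8)))*(-62) = (20*((1/8)*(-8)*12))*(-62) = (20*(-12))*(-62) = -240*(-62) = 14880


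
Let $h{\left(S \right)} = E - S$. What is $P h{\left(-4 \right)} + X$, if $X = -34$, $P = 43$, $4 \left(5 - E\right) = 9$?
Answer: $\frac{1025}{4} \approx 256.25$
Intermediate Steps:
$E = \frac{11}{4}$ ($E = 5 - \frac{9}{4} = \frac{11}{4} \approx 2.75$)
$h{\left(S \right)} = \frac{11}{4} - S$
$P h{\left(-4 \right)} + X = 43 \left(\frac{11}{4} - -4\right) - 34 = 43 \left(\frac{11}{4} + 4\right) - 34 = 43 \cdot \frac{27}{4} - 34 = \frac{1161}{4} - 34 = \frac{1025}{4}$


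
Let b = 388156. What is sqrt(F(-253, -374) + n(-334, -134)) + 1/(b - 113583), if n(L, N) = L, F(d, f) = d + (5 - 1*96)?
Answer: 1/274573 + I*sqrt(678) ≈ 3.642e-6 + 26.038*I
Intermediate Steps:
F(d, f) = -91 + d (F(d, f) = d + (5 - 96) = d - 91 = -91 + d)
sqrt(F(-253, -374) + n(-334, -134)) + 1/(b - 113583) = sqrt((-91 - 253) - 334) + 1/(388156 - 113583) = sqrt(-344 - 334) + 1/274573 = sqrt(-678) + 1/274573 = I*sqrt(678) + 1/274573 = 1/274573 + I*sqrt(678)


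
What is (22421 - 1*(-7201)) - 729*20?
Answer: 15042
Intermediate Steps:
(22421 - 1*(-7201)) - 729*20 = (22421 + 7201) - 14580 = 29622 - 14580 = 15042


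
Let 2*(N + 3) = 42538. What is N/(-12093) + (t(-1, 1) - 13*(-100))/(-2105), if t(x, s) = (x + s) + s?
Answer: -60497923/25455765 ≈ -2.3766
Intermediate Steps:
N = 21266 (N = -3 + (½)*42538 = -3 + 21269 = 21266)
t(x, s) = x + 2*s (t(x, s) = (s + x) + s = x + 2*s)
N/(-12093) + (t(-1, 1) - 13*(-100))/(-2105) = 21266/(-12093) + ((-1 + 2*1) - 13*(-100))/(-2105) = 21266*(-1/12093) + ((-1 + 2) + 1300)*(-1/2105) = -21266/12093 + (1 + 1300)*(-1/2105) = -21266/12093 + 1301*(-1/2105) = -21266/12093 - 1301/2105 = -60497923/25455765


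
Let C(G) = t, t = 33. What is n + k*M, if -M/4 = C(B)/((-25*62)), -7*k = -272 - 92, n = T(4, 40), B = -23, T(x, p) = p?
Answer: 34432/775 ≈ 44.428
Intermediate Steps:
C(G) = 33
n = 40
k = 52 (k = -(-272 - 92)/7 = -1/7*(-364) = 52)
M = 66/775 (M = -132/((-25*62)) = -132/(-1550) = -132*(-1)/1550 = -4*(-33/1550) = 66/775 ≈ 0.085161)
n + k*M = 40 + 52*(66/775) = 40 + 3432/775 = 34432/775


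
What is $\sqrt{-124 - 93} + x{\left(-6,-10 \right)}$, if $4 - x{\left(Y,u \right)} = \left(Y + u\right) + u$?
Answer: $30 + i \sqrt{217} \approx 30.0 + 14.731 i$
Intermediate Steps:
$x{\left(Y,u \right)} = 4 - Y - 2 u$ ($x{\left(Y,u \right)} = 4 - \left(\left(Y + u\right) + u\right) = 4 - \left(Y + 2 u\right) = 4 - Y - 2 u$)
$\sqrt{-124 - 93} + x{\left(-6,-10 \right)} = \sqrt{-124 - 93} - -30 = \sqrt{-217} + \left(4 + 6 + 20\right) = i \sqrt{217} + 30 = 30 + i \sqrt{217}$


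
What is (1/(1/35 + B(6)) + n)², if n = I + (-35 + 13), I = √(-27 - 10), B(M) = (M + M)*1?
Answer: 78579612/177241 - 18454*I*√37/421 ≈ 443.35 - 266.63*I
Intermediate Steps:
B(M) = 2*M (B(M) = (2*M)*1 = 2*M)
I = I*√37 (I = √(-37) = I*√37 ≈ 6.0828*I)
n = -22 + I*√37 (n = I*√37 + (-35 + 13) = I*√37 - 22 = -22 + I*√37 ≈ -22.0 + 6.0828*I)
(1/(1/35 + B(6)) + n)² = (1/(1/35 + 2*6) + (-22 + I*√37))² = (1/(1/35 + 12) + (-22 + I*√37))² = (1/(421/35) + (-22 + I*√37))² = (35/421 + (-22 + I*√37))² = (-9227/421 + I*√37)²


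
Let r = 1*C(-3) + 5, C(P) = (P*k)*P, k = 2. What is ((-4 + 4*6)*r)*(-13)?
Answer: -5980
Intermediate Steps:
C(P) = 2*P**2 (C(P) = (P*2)*P = (2*P)*P = 2*P**2)
r = 23 (r = 1*(2*(-3)**2) + 5 = 1*(2*9) + 5 = 1*18 + 5 = 18 + 5 = 23)
((-4 + 4*6)*r)*(-13) = ((-4 + 4*6)*23)*(-13) = ((-4 + 24)*23)*(-13) = (20*23)*(-13) = 460*(-13) = -5980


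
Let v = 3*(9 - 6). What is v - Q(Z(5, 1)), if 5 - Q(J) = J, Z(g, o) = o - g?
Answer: 0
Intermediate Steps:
Q(J) = 5 - J
v = 9 (v = 3*3 = 9)
v - Q(Z(5, 1)) = 9 - (5 - (1 - 1*5)) = 9 - (5 - (1 - 5)) = 9 - (5 - 1*(-4)) = 9 - (5 + 4) = 9 - 1*9 = 9 - 9 = 0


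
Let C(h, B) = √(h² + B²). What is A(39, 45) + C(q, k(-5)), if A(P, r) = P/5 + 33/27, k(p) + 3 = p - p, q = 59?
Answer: 406/45 + √3490 ≈ 68.098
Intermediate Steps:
k(p) = -3 (k(p) = -3 + (p - p) = -3 + 0 = -3)
A(P, r) = 11/9 + P/5 (A(P, r) = P*(⅕) + 33*(1/27) = P/5 + 11/9 = 11/9 + P/5)
C(h, B) = √(B² + h²)
A(39, 45) + C(q, k(-5)) = (11/9 + (⅕)*39) + √((-3)² + 59²) = (11/9 + 39/5) + √(9 + 3481) = 406/45 + √3490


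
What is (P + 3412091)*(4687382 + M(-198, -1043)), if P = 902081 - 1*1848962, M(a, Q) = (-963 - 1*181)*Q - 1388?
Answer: 14493428119060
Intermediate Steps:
M(a, Q) = -1388 - 1144*Q (M(a, Q) = (-963 - 181)*Q - 1388 = -1144*Q - 1388 = -1388 - 1144*Q)
P = -946881 (P = 902081 - 1848962 = -946881)
(P + 3412091)*(4687382 + M(-198, -1043)) = (-946881 + 3412091)*(4687382 + (-1388 - 1144*(-1043))) = 2465210*(4687382 + (-1388 + 1193192)) = 2465210*(4687382 + 1191804) = 2465210*5879186 = 14493428119060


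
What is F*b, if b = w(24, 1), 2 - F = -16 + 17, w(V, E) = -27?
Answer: -27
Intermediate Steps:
F = 1 (F = 2 - (-16 + 17) = 2 - 1*1 = 2 - 1 = 1)
b = -27
F*b = 1*(-27) = -27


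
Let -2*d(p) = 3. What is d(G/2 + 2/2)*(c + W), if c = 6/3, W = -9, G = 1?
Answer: 21/2 ≈ 10.500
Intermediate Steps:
d(p) = -3/2 (d(p) = -½*3 = -3/2)
c = 2 (c = 6*(⅓) = 2)
d(G/2 + 2/2)*(c + W) = -3*(2 - 9)/2 = -3/2*(-7) = 21/2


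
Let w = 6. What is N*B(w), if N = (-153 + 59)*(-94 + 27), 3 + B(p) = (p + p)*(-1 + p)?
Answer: 358986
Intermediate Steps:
B(p) = -3 + 2*p*(-1 + p) (B(p) = -3 + (p + p)*(-1 + p) = -3 + (2*p)*(-1 + p) = -3 + 2*p*(-1 + p))
N = 6298 (N = -94*(-67) = 6298)
N*B(w) = 6298*(-3 - 2*6 + 2*6²) = 6298*(-3 - 12 + 2*36) = 6298*(-3 - 12 + 72) = 6298*57 = 358986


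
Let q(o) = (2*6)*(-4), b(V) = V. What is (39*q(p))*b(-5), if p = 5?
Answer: 9360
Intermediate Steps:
q(o) = -48 (q(o) = 12*(-4) = -48)
(39*q(p))*b(-5) = (39*(-48))*(-5) = -1872*(-5) = 9360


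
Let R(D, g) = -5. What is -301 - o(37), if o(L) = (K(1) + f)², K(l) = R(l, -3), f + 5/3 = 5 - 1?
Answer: -2773/9 ≈ -308.11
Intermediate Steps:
f = 7/3 (f = -5/3 + (5 - 1) = -5/3 + 4 = 7/3 ≈ 2.3333)
K(l) = -5
o(L) = 64/9 (o(L) = (-5 + 7/3)² = (-8/3)² = 64/9)
-301 - o(37) = -301 - 1*64/9 = -301 - 64/9 = -2773/9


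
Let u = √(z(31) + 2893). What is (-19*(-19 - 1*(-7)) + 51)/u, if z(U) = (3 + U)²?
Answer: 279*√4049/4049 ≈ 4.3846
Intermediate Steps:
u = √4049 (u = √((3 + 31)² + 2893) = √(34² + 2893) = √(1156 + 2893) = √4049 ≈ 63.632)
(-19*(-19 - 1*(-7)) + 51)/u = (-19*(-19 - 1*(-7)) + 51)/(√4049) = (-19*(-19 + 7) + 51)*(√4049/4049) = (-19*(-12) + 51)*(√4049/4049) = (228 + 51)*(√4049/4049) = 279*(√4049/4049) = 279*√4049/4049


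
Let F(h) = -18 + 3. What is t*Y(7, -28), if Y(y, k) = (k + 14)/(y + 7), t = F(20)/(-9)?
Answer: -5/3 ≈ -1.6667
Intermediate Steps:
F(h) = -15
t = 5/3 (t = -15/(-9) = -15*(-⅑) = 5/3 ≈ 1.6667)
Y(y, k) = (14 + k)/(7 + y)
t*Y(7, -28) = 5*((14 - 28)/(7 + 7))/3 = 5*(-14/14)/3 = 5*((1/14)*(-14))/3 = (5/3)*(-1) = -5/3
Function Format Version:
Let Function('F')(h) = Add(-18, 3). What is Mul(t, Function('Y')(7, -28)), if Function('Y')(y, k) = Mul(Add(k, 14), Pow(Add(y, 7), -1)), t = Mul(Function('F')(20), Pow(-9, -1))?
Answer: Rational(-5, 3) ≈ -1.6667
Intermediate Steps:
Function('F')(h) = -15
t = Rational(5, 3) (t = Mul(-15, Pow(-9, -1)) = Mul(-15, Rational(-1, 9)) = Rational(5, 3) ≈ 1.6667)
Function('Y')(y, k) = Mul(Pow(Add(7, y), -1), Add(14, k)) (Function('Y')(y, k) = Mul(Add(14, k), Pow(Add(7, y), -1)) = Mul(Pow(Add(7, y), -1), Add(14, k)))
Mul(t, Function('Y')(7, -28)) = Mul(Rational(5, 3), Mul(Pow(Add(7, 7), -1), Add(14, -28))) = Mul(Rational(5, 3), Mul(Pow(14, -1), -14)) = Mul(Rational(5, 3), Mul(Rational(1, 14), -14)) = Mul(Rational(5, 3), -1) = Rational(-5, 3)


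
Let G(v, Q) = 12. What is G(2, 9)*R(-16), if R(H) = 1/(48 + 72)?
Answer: ⅒ ≈ 0.10000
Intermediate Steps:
R(H) = 1/120
G(2, 9)*R(-16) = 12*(1/120) = ⅒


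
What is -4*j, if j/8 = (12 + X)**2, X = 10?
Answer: -15488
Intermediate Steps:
j = 3872 (j = 8*(12 + 10)**2 = 8*22**2 = 8*484 = 3872)
-4*j = -4*3872 = -15488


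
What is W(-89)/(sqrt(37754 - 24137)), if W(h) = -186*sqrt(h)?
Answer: -62*I*sqrt(17)/17 ≈ -15.037*I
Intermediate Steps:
W(-89)/(sqrt(37754 - 24137)) = (-186*I*sqrt(89))/(sqrt(37754 - 24137)) = (-186*I*sqrt(89))/(sqrt(13617)) = (-186*I*sqrt(89))/((3*sqrt(1513))) = (-186*I*sqrt(89))*(sqrt(1513)/4539) = -62*I*sqrt(17)/17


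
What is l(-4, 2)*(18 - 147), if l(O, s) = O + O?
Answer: 1032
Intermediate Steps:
l(O, s) = 2*O
l(-4, 2)*(18 - 147) = (2*(-4))*(18 - 147) = -8*(-129) = 1032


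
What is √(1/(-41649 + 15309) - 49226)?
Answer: I*√8538195557985/13170 ≈ 221.87*I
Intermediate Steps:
√(1/(-41649 + 15309) - 49226) = √(1/(-26340) - 49226) = √(-1/26340 - 49226) = √(-1296612841/26340) = I*√8538195557985/13170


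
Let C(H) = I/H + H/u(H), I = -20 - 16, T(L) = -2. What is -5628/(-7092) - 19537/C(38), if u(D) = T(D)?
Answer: 219558724/223989 ≈ 980.22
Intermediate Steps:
u(D) = -2
I = -36
C(H) = -36/H - H/2 (C(H) = -36/H + H/(-2) = -36/H + H*(-½) = -36/H - H/2)
-5628/(-7092) - 19537/C(38) = -5628/(-7092) - 19537/(-36/38 - ½*38) = -5628*(-1/7092) - 19537/(-36*1/38 - 19) = 469/591 - 19537/(-18/19 - 19) = 469/591 - 19537/(-379/19) = 469/591 - 19537*(-19/379) = 469/591 + 371203/379 = 219558724/223989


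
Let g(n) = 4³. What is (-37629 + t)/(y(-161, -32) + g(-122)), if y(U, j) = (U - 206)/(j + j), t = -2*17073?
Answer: -4593600/4463 ≈ -1029.3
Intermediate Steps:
t = -34146
y(U, j) = (-206 + U)/(2*j) (y(U, j) = (-206 + U)/((2*j)) = (-206 + U)*(1/(2*j)) = (-206 + U)/(2*j))
g(n) = 64
(-37629 + t)/(y(-161, -32) + g(-122)) = (-37629 - 34146)/((½)*(-206 - 161)/(-32) + 64) = -71775/((½)*(-1/32)*(-367) + 64) = -71775/(367/64 + 64) = -71775/4463/64 = -71775*64/4463 = -4593600/4463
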